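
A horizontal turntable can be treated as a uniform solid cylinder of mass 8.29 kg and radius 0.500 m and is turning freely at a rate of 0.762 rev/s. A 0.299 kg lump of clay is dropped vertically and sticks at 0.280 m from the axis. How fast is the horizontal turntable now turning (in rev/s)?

ω_f ≈ 0.745 rev/s

The added mass arrives with no angular momentum about the axis, and any external torque about the axis is negligible, so the system's angular momentum is conserved.
I_p = ½(8.29)(0.500)² = 1.036 kg·m².
Added inertia Σmr² = (0.299)(0.280)² = 0.02344 kg·m²; I_f = 1.036 + 0.02344 = 1.060 kg·m².
ω_f = I_p ω_i / I_f = (1.036)(0.762) / 1.060 = 0.7451 rev/s.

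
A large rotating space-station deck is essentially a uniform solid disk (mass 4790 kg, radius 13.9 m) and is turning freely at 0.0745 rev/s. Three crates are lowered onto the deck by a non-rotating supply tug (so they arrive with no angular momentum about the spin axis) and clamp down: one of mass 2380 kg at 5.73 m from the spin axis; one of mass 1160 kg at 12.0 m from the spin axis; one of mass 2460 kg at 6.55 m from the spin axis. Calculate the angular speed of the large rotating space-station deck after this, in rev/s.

No external torque acts about the spin axis; L_before = L_after.
I_p = ½(4790)(13.9)² = 4.627e+05 kg·m².
Added inertia Σmr² = (2380)(5.73)² + (1160)(12.0)² + (2460)(6.55)² = 3.507e+05 kg·m²; I_f = 4.627e+05 + 3.507e+05 = 8.135e+05 kg·m².
ω_f = I_p ω_i / I_f = (4.627e+05)(0.0745) / 8.135e+05 = 0.04238 rev/s.

ω_f ≈ 0.0424 rev/s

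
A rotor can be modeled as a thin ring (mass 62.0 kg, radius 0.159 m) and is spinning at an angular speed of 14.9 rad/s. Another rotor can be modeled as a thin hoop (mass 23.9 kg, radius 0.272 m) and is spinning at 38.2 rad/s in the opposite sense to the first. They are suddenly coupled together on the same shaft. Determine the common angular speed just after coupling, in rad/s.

The coupling torques are internal; angular momentum about the shared axis is conserved.
Moments of inertia: I_A = (62.0)(0.159)² = 1.567 kg·m²; I_B = (23.9)(0.272)² = 1.768 kg·m².
Taking A's sense as positive: L = (1.567)(14.9) − (1.768)(38.2) = -44.19 kg·m²·rad/s.
Combined I = 1.567 + 1.768 = 3.336 kg·m².
ω_f = L / I = -44.19 / 3.336 = -13.25 rad/s.

|ω_f| ≈ 13.2 rad/s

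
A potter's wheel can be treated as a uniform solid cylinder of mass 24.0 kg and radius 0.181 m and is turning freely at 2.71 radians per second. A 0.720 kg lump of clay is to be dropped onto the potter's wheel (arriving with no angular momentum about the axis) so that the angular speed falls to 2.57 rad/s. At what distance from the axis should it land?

r ≈ 0.172 m

The added mass arrives with no angular momentum about the axis, and any external torque about the axis is negligible, so the system's angular momentum is conserved.
I_p = ½(24.0)(0.181)² = 0.3931 kg·m².
I_p ω_i = (I_p + m r²) ω_f ⇒ m r² = I_p(ω_i/ω_f − 1) = 0.3931(2.71/2.57 − 1) = 0.02142 kg·m².
r = √(0.02142/0.720) = 0.1725 m.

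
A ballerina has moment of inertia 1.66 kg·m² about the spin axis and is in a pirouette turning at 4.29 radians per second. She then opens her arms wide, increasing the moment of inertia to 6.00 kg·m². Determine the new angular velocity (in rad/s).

ω₂ ≈ 1.19 rad/s

No external torque acts about the spin axis, so angular momentum is conserved.
ω₂ = I₁ω₁ / I₂ = (1.660)(4.29 rad/s) / (6.000) = 1.187 rad/s.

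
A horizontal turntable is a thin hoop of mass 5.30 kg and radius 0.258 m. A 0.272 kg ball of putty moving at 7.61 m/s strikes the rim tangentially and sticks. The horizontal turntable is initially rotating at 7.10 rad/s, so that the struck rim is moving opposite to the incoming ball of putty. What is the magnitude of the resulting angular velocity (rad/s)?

|ω_f| ≈ 5.31 rad/s

The axle reaction passes through the axle and exerts no torque about it; angular momentum about the axle is conserved through the impact.
I_p = (5.30)(0.258)² = 0.3528 kg·m². Taking the sense of the ball of putty's angular momentum as positive, L_{ball} = m v R = (0.272)(7.61)(0.258) = 0.5340 kg·m²/s.
L_i = −I_p ω_p + m v R = −(0.3528)(7.10) + 0.5340 = -1.971 kg·m²/s.
After sticking, I_f = I_p + m R² = 0.3528 + (0.272)(0.258)² = 0.3709 kg·m².
ω_f = L_i / I_f = -1.971 / 0.3709 = -5.314 rad/s.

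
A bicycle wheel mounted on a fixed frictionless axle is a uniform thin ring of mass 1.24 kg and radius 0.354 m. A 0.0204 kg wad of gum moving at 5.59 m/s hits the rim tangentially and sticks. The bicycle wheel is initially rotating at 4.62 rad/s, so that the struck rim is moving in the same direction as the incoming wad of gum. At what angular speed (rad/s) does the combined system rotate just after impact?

|ω_f| ≈ 4.80 rad/s

About the axle the impulsive forces during the collision are internal, so angular momentum about that axis is conserved.
I_p = (1.24)(0.354)² = 0.1554 kg·m². Taking the sense of the wad of gum's angular momentum as positive, L_{wad} = m v R = (0.0204)(5.59)(0.354) = 0.04037 kg·m²/s.
L_i = +I_p ω_p + m v R = +(0.1554)(4.62) + 0.04037 = 0.7583 kg·m²/s.
After sticking, I_f = I_p + m R² = 0.1554 + (0.0204)(0.354)² = 0.1579 kg·m².
ω_f = L_i / I_f = 0.7583 / 0.1579 = 4.801 rad/s.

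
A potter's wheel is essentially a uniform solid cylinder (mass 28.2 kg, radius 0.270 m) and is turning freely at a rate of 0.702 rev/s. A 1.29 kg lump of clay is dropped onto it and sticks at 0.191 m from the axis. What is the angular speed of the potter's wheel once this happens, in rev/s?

ω_f ≈ 0.671 rev/s

The added mass arrives with no angular momentum about the axis, and any external torque about the axis is negligible, so the system's angular momentum is conserved.
I_p = ½(28.2)(0.270)² = 1.028 kg·m².
Added inertia Σmr² = (1.29)(0.191)² = 0.04706 kg·m²; I_f = 1.028 + 0.04706 = 1.075 kg·m².
ω_f = I_p ω_i / I_f = (1.028)(0.702) / 1.075 = 0.6713 rev/s.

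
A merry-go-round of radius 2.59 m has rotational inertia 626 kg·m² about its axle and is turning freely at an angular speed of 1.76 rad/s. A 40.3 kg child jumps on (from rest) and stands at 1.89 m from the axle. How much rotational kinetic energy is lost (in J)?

energy lost ≈ 181 J

The added mass arrives with no angular momentum about the axle, and any external torque about the axle is negligible, so the system's angular momentum is conserved.
Added inertia Σmr² = (40.3)(1.89)² = 144.0 kg·m²; I_f = 626.0 + 144.0 = 770.0 kg·m².
ω_f = I_p ω_i / I_f = (626.0)(1.76) / 770.0 = 1.431 rad/s.
KE_i = ½(626.0)(1.760 rad/s)² = 969.5 J; KE_f = ½(770.0)(1.431)² = 788.3 J.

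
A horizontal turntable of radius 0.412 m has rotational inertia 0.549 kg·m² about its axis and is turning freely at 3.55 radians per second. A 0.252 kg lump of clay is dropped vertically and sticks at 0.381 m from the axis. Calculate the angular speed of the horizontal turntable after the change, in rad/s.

No external torque acts about the axis; L_before = L_after.
Added inertia Σmr² = (0.252)(0.381)² = 0.03658 kg·m²; I_f = 0.5490 + 0.03658 = 0.5856 kg·m².
ω_f = I_p ω_i / I_f = (0.5490)(3.55) / 0.5856 = 3.328 rad/s.

ω_f ≈ 3.33 rad/s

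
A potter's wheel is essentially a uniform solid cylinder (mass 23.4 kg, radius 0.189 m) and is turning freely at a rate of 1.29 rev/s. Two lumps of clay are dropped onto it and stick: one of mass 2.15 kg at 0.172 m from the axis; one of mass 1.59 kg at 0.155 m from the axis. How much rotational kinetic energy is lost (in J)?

The added mass arrives with no angular momentum about the axis, and any external torque about the axis is negligible, so the system's angular momentum is conserved.
I_p = ½(23.4)(0.189)² = 0.4179 kg·m².
Added inertia Σmr² = (2.15)(0.172)² + (1.59)(0.155)² = 0.1018 kg·m²; I_f = 0.4179 + 0.1018 = 0.5197 kg·m².
ω_f = I_p ω_i / I_f = (0.4179)(1.29) / 0.5197 = 1.037 rev/s.
KE_i = ½(0.4179)(8.105 rad/s)² = 13.73 J; KE_f = ½(0.5197)(6.518)² = 11.04 J.

energy lost ≈ 2.69 J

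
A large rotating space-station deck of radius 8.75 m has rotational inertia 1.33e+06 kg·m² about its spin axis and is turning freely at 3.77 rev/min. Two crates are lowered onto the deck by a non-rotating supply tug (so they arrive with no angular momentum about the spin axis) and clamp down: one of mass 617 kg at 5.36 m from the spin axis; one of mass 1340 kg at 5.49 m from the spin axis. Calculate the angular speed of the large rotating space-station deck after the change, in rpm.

ω_f ≈ 3.61 rpm

The added mass arrives with no angular momentum about the spin axis, and any external torque about the spin axis is negligible, so the system's angular momentum is conserved.
Added inertia Σmr² = (617)(5.36)² + (1340)(5.49)² = 58110 kg·m²; I_f = 1.330e+06 + 58110 = 1.388e+06 kg·m².
ω_f = I_p ω_i / I_f = (1.330e+06)(3.77) / 1.388e+06 = 3.612 rpm.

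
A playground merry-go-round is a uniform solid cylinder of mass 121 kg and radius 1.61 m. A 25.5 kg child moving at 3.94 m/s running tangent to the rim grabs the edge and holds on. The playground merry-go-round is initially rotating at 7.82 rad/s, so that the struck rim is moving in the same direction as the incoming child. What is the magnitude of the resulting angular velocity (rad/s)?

The axle reaction passes through the axle and exerts no torque about it; angular momentum about the axle is conserved through the impact.
I_p = ½(121)(1.61)² = 156.8 kg·m². Taking the sense of the child's angular momentum as positive, L_{child} = m v R = (25.5)(3.94)(1.61) = 161.8 kg·m²/s.
L_i = +I_p ω_p + m v R = +(156.8)(7.82) + 161.8 = 1388 kg·m²/s.
After sticking, I_f = I_p + m R² = 156.8 + (25.5)(1.61)² = 222.9 kg·m².
ω_f = L_i / I_f = 1388 / 222.9 = 6.227 rad/s.

|ω_f| ≈ 6.23 rad/s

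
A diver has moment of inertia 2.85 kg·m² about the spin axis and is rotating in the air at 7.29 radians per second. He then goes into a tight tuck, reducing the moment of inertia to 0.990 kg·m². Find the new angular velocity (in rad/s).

ω₂ ≈ 21.0 rad/s

No external torque acts about the spin axis, so angular momentum is conserved.
ω₂ = I₁ω₁ / I₂ = (2.850)(7.29 rad/s) / (0.9900) = 20.99 rad/s.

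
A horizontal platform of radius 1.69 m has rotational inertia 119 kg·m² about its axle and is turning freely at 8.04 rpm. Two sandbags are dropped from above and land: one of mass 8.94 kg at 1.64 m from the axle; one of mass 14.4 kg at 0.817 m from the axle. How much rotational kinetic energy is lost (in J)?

energy lost ≈ 9.30 J

The added mass arrives with no angular momentum about the axle, and any external torque about the axle is negligible, so the system's angular momentum is conserved.
Added inertia Σmr² = (8.94)(1.64)² + (14.4)(0.817)² = 33.66 kg·m²; I_f = 119.0 + 33.66 = 152.7 kg·m².
ω_f = I_p ω_i / I_f = (119.0)(8.04) / 152.7 = 6.267 rpm.
KE_i = ½(119.0)(0.8419 rad/s)² = 42.18 J; KE_f = ½(152.7)(0.6563)² = 32.88 J.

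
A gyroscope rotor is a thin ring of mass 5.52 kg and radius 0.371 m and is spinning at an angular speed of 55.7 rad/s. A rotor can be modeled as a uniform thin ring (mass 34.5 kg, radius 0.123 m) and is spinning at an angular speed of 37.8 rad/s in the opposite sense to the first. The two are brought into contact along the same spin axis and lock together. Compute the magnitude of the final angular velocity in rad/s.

|ω_f| ≈ 17.6 rad/s

The coupling torques are internal; angular momentum about the shared axis is conserved.
Moments of inertia: I_A = (5.52)(0.371)² = 0.7598 kg·m²; I_B = (34.5)(0.123)² = 0.5220 kg·m².
Taking A's sense as positive: L = (0.7598)(55.7) − (0.5220)(37.8) = 22.59 kg·m²·rad/s.
Combined I = 0.7598 + 0.5220 = 1.282 kg·m².
ω_f = L / I = 22.59 / 1.282 = 17.62 rad/s.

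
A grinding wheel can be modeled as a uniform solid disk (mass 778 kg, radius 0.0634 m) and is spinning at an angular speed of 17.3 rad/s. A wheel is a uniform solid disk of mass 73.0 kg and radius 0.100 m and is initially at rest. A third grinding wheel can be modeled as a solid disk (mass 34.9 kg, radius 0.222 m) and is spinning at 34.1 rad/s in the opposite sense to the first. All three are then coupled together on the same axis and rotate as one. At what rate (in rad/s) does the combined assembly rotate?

|ω_f| ≈ 0.816 rad/s

No external torque acts about the common axis, so total angular momentum is conserved.
Moments of inertia: I_A = ½(778)(0.0634)² = 1.564 kg·m²; I_B = ½(73.0)(0.100)² = 0.3650 kg·m²; I_C = ½(34.9)(0.222)² = 0.8600 kg·m².
Taking A's sense as positive: L = (1.564)(17.3) − (0.8600)(34.1) = -2.276 kg·m²·rad/s.
Combined I = 1.564 + 0.3650 + 0.8600 = 2.789 kg·m².
ω_f = L / I = -2.276 / 2.789 = -0.8161 rad/s.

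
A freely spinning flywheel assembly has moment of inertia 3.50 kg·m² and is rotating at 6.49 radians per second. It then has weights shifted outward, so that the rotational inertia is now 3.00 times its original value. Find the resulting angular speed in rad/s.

ω₂ ≈ 2.16 rad/s

With no external torque about the axis, L is conserved: I₁ω₁ = I₂ω₂.
I₂ = 3.00 × 3.50 = 10.50 kg·m².
ω₂ = I₁ω₁ / I₂ = (3.500)(6.49 rad/s) / (10.50) = 2.163 rad/s.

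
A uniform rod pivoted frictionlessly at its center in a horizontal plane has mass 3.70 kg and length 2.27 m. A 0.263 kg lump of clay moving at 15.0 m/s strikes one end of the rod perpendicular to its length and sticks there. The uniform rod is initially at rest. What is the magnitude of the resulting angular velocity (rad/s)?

The axle reaction passes through the pivot and exerts no torque about it; angular momentum about the pivot is conserved through the impact.
I_p = (1/12)(3.70)(2.27)² = 1.589 kg·m². Taking the sense of the lump of clay's angular momentum as positive, L_{lump} = m v R = (0.263)(15.0)(2.27/2) = 4.478 kg·m²/s.
L_i = 0 + 4.478 = 4.478 kg·m²/s.
After sticking, I_f = I_p + m R² = 1.589 + (0.263)(2.27/2)² = 1.928 kg·m².
ω_f = L_i / I_f = 4.478 / 1.928 = 2.323 rad/s.

|ω_f| ≈ 2.32 rad/s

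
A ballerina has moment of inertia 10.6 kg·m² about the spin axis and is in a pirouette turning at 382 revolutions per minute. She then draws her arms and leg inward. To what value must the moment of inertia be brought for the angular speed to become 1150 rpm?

I₂ ≈ 3.52 kg·m²

No external torque acts about the spin axis, so angular momentum is conserved.
I₂ = I₁ω₁ / ω₂ = (10.6)(382) / (1150) = 3.521 kg·m².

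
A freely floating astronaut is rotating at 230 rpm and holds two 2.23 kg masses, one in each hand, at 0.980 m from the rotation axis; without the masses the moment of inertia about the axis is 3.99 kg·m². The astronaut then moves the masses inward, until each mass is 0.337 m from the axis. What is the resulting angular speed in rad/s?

With no external torque about the axis, L is conserved: I₁ω₁ = I₂ω₂.
I₁ = 3.99 + 2(2.23)(0.980)² = 8.273 kg·m²; I₂ = 3.99 + 2(2.23)(0.337)² = 4.497 kg·m².
ω₂ = I₁ω₁ / I₂ = (8.273)(230 rpm) / (4.497) = 423.2 rpm = 44.32 rad/s.

ω₂ ≈ 44.3 rad/s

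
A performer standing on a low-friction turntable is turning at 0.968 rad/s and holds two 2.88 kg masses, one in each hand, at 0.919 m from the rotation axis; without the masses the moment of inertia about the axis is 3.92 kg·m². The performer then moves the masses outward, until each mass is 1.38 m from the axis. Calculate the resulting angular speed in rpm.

With no external torque about the axis, L is conserved: I₁ω₁ = I₂ω₂.
I₁ = 3.92 + 2(2.88)(0.919)² = 8.785 kg·m²; I₂ = 3.92 + 2(2.88)(1.38)² = 14.89 kg·m².
ω₂ = I₁ω₁ / I₂ = (8.785)(0.968 rad/s) / (14.89) = 0.5711 rad/s = 5.454 rpm.

ω₂ ≈ 5.45 rpm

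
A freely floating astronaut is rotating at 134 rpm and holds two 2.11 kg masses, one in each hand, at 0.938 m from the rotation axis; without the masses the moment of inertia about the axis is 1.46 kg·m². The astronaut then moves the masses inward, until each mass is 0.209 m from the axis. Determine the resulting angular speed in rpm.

ω₂ ≈ 422 rpm

No external torque acts about the spin axis, so angular momentum is conserved.
I₁ = 1.46 + 2(2.11)(0.938)² = 5.173 kg·m²; I₂ = 1.46 + 2(2.11)(0.209)² = 1.644 kg·m².
ω₂ = I₁ω₁ / I₂ = (5.173)(134 rpm) / (1.644) = 421.6 rpm.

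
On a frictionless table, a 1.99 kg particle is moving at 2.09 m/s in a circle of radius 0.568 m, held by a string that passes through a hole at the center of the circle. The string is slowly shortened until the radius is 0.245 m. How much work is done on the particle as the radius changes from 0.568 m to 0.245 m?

W ≈ 19.0 J

Central (radial) force ⇒ zero torque about the center ⇒ m v r is constant.
v₂ = v₁ r₁ / r₂ = (2.09)(0.568) / (0.245) = 4.845 m/s.
W = ΔKE = ½m(v₂² − v₁²) = 19.01 J.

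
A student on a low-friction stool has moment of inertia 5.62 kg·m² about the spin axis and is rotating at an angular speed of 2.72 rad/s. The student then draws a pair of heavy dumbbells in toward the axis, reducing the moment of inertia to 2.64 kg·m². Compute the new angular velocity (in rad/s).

ω₂ ≈ 5.79 rad/s

No external torque acts about the spin axis, so angular momentum is conserved.
ω₂ = I₁ω₁ / I₂ = (5.620)(2.72 rad/s) / (2.640) = 5.790 rad/s.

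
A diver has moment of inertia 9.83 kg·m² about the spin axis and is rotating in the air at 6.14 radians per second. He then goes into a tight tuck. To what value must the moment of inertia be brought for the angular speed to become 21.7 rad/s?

With no external torque about the axis, L is conserved: I₁ω₁ = I₂ω₂.
I₂ = I₁ω₁ / ω₂ = (9.83)(6.14) / (21.7) = 2.781 kg·m².

I₂ ≈ 2.78 kg·m²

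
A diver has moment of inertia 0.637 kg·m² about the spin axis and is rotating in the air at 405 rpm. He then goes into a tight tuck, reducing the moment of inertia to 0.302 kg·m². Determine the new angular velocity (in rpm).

No external torque acts about the spin axis, so angular momentum is conserved.
ω₂ = I₁ω₁ / I₂ = (0.6370)(405 rpm) / (0.3020) = 854.3 rpm.

ω₂ ≈ 854 rpm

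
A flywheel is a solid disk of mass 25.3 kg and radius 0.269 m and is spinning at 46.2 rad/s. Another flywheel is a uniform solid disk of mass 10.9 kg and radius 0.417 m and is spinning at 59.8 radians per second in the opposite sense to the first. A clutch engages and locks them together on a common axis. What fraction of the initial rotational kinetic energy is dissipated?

No external torque acts about the common axis, so total angular momentum is conserved.
Moments of inertia: I_A = ½(25.3)(0.269)² = 0.9154 kg·m²; I_B = ½(10.9)(0.417)² = 0.9477 kg·m².
Taking A's sense as positive: L = (0.9154)(46.2) − (0.9477)(59.8) = -14.38 kg·m²·rad/s.
Combined I = 0.9154 + 0.9477 = 1.863 kg·m².
ω_f = L / I = -14.38 / 1.863 = -7.720 rad/s.
KE_i = ½ΣIω² = 2671 J; KE_f = ½(1.863)(7.720)² = 55.51 J.
Fraction dissipated = (KE_i − KE_f)/KE_i = 0.9792.

fraction ≈ 0.979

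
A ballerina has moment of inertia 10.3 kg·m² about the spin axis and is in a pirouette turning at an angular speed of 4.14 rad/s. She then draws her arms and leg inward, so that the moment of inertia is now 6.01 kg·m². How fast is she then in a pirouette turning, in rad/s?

ω₂ ≈ 7.10 rad/s

With no external torque about the axis, L is conserved: I₁ω₁ = I₂ω₂.
ω₂ = I₁ω₁ / I₂ = (10.30)(4.14 rad/s) / (6.010) = 7.095 rad/s.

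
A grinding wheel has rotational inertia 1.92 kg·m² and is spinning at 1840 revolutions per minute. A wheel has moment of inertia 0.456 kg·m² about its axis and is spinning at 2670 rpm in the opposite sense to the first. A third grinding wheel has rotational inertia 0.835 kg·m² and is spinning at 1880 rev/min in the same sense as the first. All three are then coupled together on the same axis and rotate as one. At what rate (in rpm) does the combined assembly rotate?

|ω_f| ≈ 1210 rpm

The coupling torques are internal; angular momentum about the shared axis is conserved.
Taking A's sense as positive: L = (1.920)(1840) − (0.4560)(2670) + (0.8350)(1880) = 3885 kg·m²·rpm.
Combined I = 1.920 + 0.4560 + 0.8350 = 3.211 kg·m².
ω_f = L / I = 3885 / 3.211 = 1210 rpm.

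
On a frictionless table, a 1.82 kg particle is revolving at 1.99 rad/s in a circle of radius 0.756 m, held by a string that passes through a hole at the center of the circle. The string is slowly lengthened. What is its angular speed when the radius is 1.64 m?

No torque about the axis ⇒ m r₁² ω₁ = m r₂² ω₂.
ω₂ = ω₁ (r₁/r₂)² = (1.99)(0.756/1.64)² = 0.4229 rad/s.

ω₂ ≈ 0.423 rad/s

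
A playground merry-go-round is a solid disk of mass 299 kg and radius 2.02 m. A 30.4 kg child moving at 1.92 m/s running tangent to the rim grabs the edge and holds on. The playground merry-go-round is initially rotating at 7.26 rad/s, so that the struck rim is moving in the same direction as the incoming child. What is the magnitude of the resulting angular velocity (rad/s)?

|ω_f| ≈ 6.19 rad/s

About the axle the impulsive forces during the collision are internal, so angular momentum about that axis is conserved.
I_p = ½(299)(2.02)² = 610.0 kg·m². Taking the sense of the child's angular momentum as positive, L_{child} = m v R = (30.4)(1.92)(2.02) = 117.9 kg·m²/s.
L_i = +I_p ω_p + m v R = +(610.0)(7.26) + 117.9 = 4547 kg·m²/s.
After sticking, I_f = I_p + m R² = 610.0 + (30.4)(2.02)² = 734.1 kg·m².
ω_f = L_i / I_f = 4547 / 734.1 = 6.194 rad/s.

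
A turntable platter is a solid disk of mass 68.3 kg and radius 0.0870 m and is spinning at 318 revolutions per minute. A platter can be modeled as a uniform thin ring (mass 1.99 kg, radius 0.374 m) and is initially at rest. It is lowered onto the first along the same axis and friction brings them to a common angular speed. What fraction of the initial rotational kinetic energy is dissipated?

fraction ≈ 0.519

No external torque acts about the common axis, so total angular momentum is conserved.
Moments of inertia: I_A = ½(68.3)(0.0870)² = 0.2585 kg·m²; I_B = (1.99)(0.374)² = 0.2784 kg·m².
Taking A's sense as positive: L = (0.2585)(318) = 82.20 kg·m²·rpm.
Combined I = 0.2585 + 0.2784 = 0.5368 kg·m².
ω_f = L / I = 82.20 / 0.5368 = 153.1 rpm.
KE_i = ½ΣIω² = 143.3 J; KE_f = ½(0.5368)(16.03)² = 69.01 J.
Fraction dissipated = (KE_i − KE_f)/KE_i = 0.5185.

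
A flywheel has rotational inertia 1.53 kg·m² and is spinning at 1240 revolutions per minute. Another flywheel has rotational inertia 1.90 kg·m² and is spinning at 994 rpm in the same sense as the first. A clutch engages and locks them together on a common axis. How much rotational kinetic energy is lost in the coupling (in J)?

ΔKE lost ≈ 281 J

No external torque acts about the common axis, so total angular momentum is conserved.
Taking A's sense as positive: L = (1.530)(1240) + (1.900)(994) = 3786 kg·m²·rpm.
Combined I = 1.530 + 1.900 = 3.430 kg·m².
ω_f = L / I = 3786 / 3.430 = 1104 rpm.
KE_i = ½ΣIω² = 23190 J; KE_f = ½(3.430)(115.6)² = 22910 J.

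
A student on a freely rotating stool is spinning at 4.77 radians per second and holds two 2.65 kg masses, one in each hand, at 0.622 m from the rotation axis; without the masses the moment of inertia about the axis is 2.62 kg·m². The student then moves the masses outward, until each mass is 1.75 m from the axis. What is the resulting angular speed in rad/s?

ω₂ ≈ 1.18 rad/s

With no external torque about the axis, L is conserved: I₁ω₁ = I₂ω₂.
I₁ = 2.62 + 2(2.65)(0.622)² = 4.670 kg·m²; I₂ = 2.62 + 2(2.65)(1.75)² = 18.85 kg·m².
ω₂ = I₁ω₁ / I₂ = (4.670)(4.77 rad/s) / (18.85) = 1.182 rad/s.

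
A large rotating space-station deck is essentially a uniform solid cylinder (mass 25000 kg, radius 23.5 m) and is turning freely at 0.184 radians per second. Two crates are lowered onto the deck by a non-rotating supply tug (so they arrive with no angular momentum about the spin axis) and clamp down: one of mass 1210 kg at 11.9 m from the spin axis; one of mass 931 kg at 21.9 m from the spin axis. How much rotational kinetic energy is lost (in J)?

energy lost ≈ 9600 J

No external torque acts about the spin axis; L_before = L_after.
I_p = ½(25000)(23.5)² = 6.903e+06 kg·m².
Added inertia Σmr² = (1210)(11.9)² + (931)(21.9)² = 6.179e+05 kg·m²; I_f = 6.903e+06 + 6.179e+05 = 7.521e+06 kg·m².
ω_f = I_p ω_i / I_f = (6.903e+06)(0.184) / 7.521e+06 = 0.1689 rad/s.
KE_i = ½(6.903e+06)(0.1840 rad/s)² = 1.169e+05 J; KE_f = ½(7.521e+06)(0.1689)² = 1.073e+05 J.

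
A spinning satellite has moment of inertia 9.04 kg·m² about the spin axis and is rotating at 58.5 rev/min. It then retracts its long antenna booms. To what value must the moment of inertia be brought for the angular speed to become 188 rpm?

I₂ ≈ 2.81 kg·m²

With no external torque about the axis, L is conserved: I₁ω₁ = I₂ω₂.
I₂ = I₁ω₁ / ω₂ = (9.04)(58.5) / (188) = 2.813 kg·m².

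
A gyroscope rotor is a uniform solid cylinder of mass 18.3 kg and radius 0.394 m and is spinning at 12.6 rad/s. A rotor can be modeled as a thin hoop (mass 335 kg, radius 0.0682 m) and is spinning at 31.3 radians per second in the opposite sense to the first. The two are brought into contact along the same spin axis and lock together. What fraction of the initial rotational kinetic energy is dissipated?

No external torque acts about the common axis, so total angular momentum is conserved.
Moments of inertia: I_A = ½(18.3)(0.394)² = 1.420 kg·m²; I_B = (335)(0.0682)² = 1.558 kg·m².
Taking A's sense as positive: L = (1.420)(12.6) − (1.558)(31.3) = -30.87 kg·m²·rad/s.
Combined I = 1.420 + 1.558 = 2.979 kg·m².
ω_f = L / I = -30.87 / 2.979 = -10.37 rad/s.
KE_i = ½ΣIω² = 876.0 J; KE_f = ½(2.979)(10.37)² = 160.0 J.
Fraction dissipated = (KE_i − KE_f)/KE_i = 0.8173.

fraction ≈ 0.817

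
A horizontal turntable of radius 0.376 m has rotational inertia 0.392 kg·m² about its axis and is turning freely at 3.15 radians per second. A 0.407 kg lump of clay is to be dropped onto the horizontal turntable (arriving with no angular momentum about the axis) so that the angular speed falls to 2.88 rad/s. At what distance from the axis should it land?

r ≈ 0.300 m

No external torque acts about the axis; L_before = L_after.
I_p ω_i = (I_p + m r²) ω_f ⇒ m r² = I_p(ω_i/ω_f − 1) = 0.3920(3.15/2.88 − 1) = 0.03675 kg·m².
r = √(0.03675/0.407) = 0.3005 m.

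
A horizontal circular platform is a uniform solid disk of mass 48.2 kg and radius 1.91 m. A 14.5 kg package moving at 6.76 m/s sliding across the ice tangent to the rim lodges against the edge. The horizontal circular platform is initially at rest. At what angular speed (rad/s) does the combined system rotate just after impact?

|ω_f| ≈ 1.33 rad/s

The axle reaction passes through the central axle and exerts no torque about it; angular momentum about the central axle is conserved through the impact.
I_p = ½(48.2)(1.91)² = 87.92 kg·m². Taking the sense of the package's angular momentum as positive, L_{package} = m v R = (14.5)(6.76)(1.91) = 187.2 kg·m²/s.
L_i = 0 + 187.2 = 187.2 kg·m²/s.
After sticking, I_f = I_p + m R² = 87.92 + (14.5)(1.91)² = 140.8 kg·m².
ω_f = L_i / I_f = 187.2 / 140.8 = 1.330 rad/s.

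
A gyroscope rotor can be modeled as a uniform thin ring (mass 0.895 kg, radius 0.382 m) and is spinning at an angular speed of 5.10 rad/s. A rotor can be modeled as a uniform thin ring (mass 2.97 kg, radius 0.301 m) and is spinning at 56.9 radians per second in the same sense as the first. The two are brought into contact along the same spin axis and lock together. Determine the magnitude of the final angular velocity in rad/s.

|ω_f| ≈ 40.0 rad/s

No external torque acts about the common axis, so total angular momentum is conserved.
Moments of inertia: I_A = (0.895)(0.382)² = 0.1306 kg·m²; I_B = (2.97)(0.301)² = 0.2691 kg·m².
Taking A's sense as positive: L = (0.1306)(5.10) + (0.2691)(56.9) = 15.98 kg·m²·rad/s.
Combined I = 0.1306 + 0.2691 = 0.3997 kg·m².
ω_f = L / I = 15.98 / 0.3997 = 39.97 rad/s.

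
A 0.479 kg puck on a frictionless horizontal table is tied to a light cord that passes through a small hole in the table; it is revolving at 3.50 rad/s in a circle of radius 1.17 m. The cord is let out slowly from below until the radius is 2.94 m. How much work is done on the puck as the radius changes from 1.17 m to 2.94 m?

The constraining force is radial, so m r² ω about the center is conserved.
ω₂ = ω₁ (r₁/r₂)² = (3.50)(1.17/2.94)² = 0.5543 rad/s.
W = ΔKE = ½m(v₂² − v₁²) = -3.380 J.

W ≈ -3.38 J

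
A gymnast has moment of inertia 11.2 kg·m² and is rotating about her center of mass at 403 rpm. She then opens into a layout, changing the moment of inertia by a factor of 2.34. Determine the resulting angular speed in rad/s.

ω₂ ≈ 18.0 rad/s

With no external torque about the axis, L is conserved: I₁ω₁ = I₂ω₂.
I₂ = 2.34 × 11.2 = 26.21 kg·m².
ω₂ = I₁ω₁ / I₂ = (11.20)(403 rpm) / (26.21) = 172.2 rpm = 18.04 rad/s.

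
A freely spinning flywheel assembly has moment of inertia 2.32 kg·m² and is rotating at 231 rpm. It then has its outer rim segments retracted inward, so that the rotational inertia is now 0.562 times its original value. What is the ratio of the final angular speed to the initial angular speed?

ω₂/ω₁ ≈ 1.78

No external torque acts about the spin axis, so angular momentum is conserved.
I₂ = 0.562 × 2.32 = 1.304 kg·m².
ω₂/ω₁ = I₁/I₂ = 2.320 / 1.304 = 1.779.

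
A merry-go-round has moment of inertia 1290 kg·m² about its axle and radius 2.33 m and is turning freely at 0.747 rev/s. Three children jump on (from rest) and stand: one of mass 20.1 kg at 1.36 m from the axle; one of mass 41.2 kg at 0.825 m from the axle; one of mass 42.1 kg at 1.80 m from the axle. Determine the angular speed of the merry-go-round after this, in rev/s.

The added mass arrives with no angular momentum about the axle, and any external torque about the axle is negligible, so the system's angular momentum is conserved.
Added inertia Σmr² = (20.1)(1.36)² + (41.2)(0.825)² + (42.1)(1.80)² = 201.6 kg·m²; I_f = 1290 + 201.6 = 1492 kg·m².
ω_f = I_p ω_i / I_f = (1290)(0.747) / 1492 = 0.6460 rev/s.

ω_f ≈ 0.646 rev/s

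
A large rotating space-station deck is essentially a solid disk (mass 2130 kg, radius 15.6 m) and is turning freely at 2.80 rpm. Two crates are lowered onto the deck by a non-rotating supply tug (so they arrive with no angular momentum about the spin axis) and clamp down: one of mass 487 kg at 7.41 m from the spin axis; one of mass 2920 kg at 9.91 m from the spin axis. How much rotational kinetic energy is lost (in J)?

energy lost ≈ 6100 J

The added mass arrives with no angular momentum about the spin axis, and any external torque about the spin axis is negligible, so the system's angular momentum is conserved.
I_p = ½(2130)(15.6)² = 2.592e+05 kg·m².
Added inertia Σmr² = (487)(7.41)² + (2920)(9.91)² = 3.135e+05 kg·m²; I_f = 2.592e+05 + 3.135e+05 = 5.727e+05 kg·m².
ω_f = I_p ω_i / I_f = (2.592e+05)(2.80) / 5.727e+05 = 1.267 rpm.
KE_i = ½(2.592e+05)(0.2932 rad/s)² = 11140 J; KE_f = ½(5.727e+05)(0.1327)² = 5042 J.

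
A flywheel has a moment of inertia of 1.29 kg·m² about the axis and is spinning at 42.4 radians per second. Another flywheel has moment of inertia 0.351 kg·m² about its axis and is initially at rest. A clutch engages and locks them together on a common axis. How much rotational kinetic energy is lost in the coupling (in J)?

No external torque acts about the common axis, so total angular momentum is conserved.
Taking A's sense as positive: L = (1.290)(42.4) = 54.70 kg·m²·rad/s.
Combined I = 1.290 + 0.3510 = 1.641 kg·m².
ω_f = L / I = 54.70 / 1.641 = 33.33 rad/s.
KE_i = ½ΣIω² = 1160 J; KE_f = ½(1.641)(33.33)² = 911.5 J.

ΔKE lost ≈ 248 J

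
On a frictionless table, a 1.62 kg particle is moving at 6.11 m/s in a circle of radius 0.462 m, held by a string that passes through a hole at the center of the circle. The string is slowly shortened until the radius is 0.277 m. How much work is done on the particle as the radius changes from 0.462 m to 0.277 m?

W ≈ 53.9 J

The only horizontal force on the mass is along the cord (radial), so it exerts no torque about the hole and angular momentum m v r is conserved.
v₂ = v₁ r₁ / r₂ = (6.11)(0.462) / (0.277) = 10.19 m/s.
W = ΔKE = ½m(v₂² − v₁²) = 53.88 J.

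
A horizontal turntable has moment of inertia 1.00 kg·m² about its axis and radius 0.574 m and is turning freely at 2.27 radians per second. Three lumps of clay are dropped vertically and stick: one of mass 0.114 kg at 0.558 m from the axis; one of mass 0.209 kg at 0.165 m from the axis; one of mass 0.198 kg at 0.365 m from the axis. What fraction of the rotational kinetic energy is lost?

fraction ≈ 0.0633

The added mass arrives with no angular momentum about the axis, and any external torque about the axis is negligible, so the system's angular momentum is conserved.
Added inertia Σmr² = (0.114)(0.558)² + (0.209)(0.165)² + (0.198)(0.365)² = 0.06756 kg·m²; I_f = 1.000 + 0.06756 = 1.068 kg·m².
ω_f = I_p ω_i / I_f = (1.000)(2.27) / 1.068 = 2.126 rad/s.
KE_i = ½(1.000)(2.270 rad/s)² = 2.576 J; KE_f = ½(1.068)(2.126)² = 2.413 J.
Fraction lost = 0.06329.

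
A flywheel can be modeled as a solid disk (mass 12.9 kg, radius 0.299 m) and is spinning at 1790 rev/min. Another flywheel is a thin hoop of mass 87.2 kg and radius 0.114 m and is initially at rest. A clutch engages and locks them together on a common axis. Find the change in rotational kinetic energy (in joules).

ΔKE ≈ -6710 J

The coupling torques are internal; angular momentum about the shared axis is conserved.
Moments of inertia: I_A = ½(12.9)(0.299)² = 0.5766 kg·m²; I_B = (87.2)(0.114)² = 1.133 kg·m².
Taking A's sense as positive: L = (0.5766)(1790) = 1032 kg·m²·rpm.
Combined I = 0.5766 + 1.133 = 1.710 kg·m².
ω_f = L / I = 1032 / 1.710 = 603.7 rpm.
KE_i = ½ΣIω² = 10130 J; KE_f = ½(1.710)(63.21)² = 3416 J.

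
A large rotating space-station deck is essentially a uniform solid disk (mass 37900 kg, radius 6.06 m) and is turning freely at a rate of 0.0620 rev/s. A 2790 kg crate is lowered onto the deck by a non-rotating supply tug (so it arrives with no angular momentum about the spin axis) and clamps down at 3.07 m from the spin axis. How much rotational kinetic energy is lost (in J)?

energy lost ≈ 1920 J

The added mass arrives with no angular momentum about the spin axis, and any external torque about the spin axis is negligible, so the system's angular momentum is conserved.
I_p = ½(37900)(6.06)² = 6.959e+05 kg·m².
Added inertia Σmr² = (2790)(3.07)² = 26300 kg·m²; I_f = 6.959e+05 + 26300 = 7.222e+05 kg·m².
ω_f = I_p ω_i / I_f = (6.959e+05)(0.0620) / 7.222e+05 = 0.05974 rev/s.
KE_i = ½(6.959e+05)(0.3896 rad/s)² = 52800 J; KE_f = ½(7.222e+05)(0.3754)² = 50880 J.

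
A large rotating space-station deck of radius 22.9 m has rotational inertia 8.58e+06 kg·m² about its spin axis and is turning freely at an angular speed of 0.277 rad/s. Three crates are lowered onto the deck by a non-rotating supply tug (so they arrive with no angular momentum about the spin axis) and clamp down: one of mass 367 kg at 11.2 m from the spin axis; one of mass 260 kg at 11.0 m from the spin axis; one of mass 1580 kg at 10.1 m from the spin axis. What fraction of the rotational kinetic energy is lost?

The added mass arrives with no angular momentum about the spin axis, and any external torque about the spin axis is negligible, so the system's angular momentum is conserved.
Added inertia Σmr² = (367)(11.2)² + (260)(11.0)² + (1580)(10.1)² = 2.387e+05 kg·m²; I_f = 8.580e+06 + 2.387e+05 = 8.819e+06 kg·m².
ω_f = I_p ω_i / I_f = (8.580e+06)(0.277) / 8.819e+06 = 0.2695 rad/s.
KE_i = ½(8.580e+06)(0.2770 rad/s)² = 3.292e+05 J; KE_f = ½(8.819e+06)(0.2695)² = 3.203e+05 J.
Fraction lost = 0.02706.

fraction ≈ 0.0271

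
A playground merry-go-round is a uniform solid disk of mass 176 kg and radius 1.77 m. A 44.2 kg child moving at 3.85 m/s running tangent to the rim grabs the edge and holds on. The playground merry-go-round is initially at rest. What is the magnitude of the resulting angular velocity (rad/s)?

|ω_f| ≈ 0.727 rad/s

The axle reaction passes through the axle and exerts no torque about it; angular momentum about the axle is conserved through the impact.
I_p = ½(176)(1.77)² = 275.7 kg·m². Taking the sense of the child's angular momentum as positive, L_{child} = m v R = (44.2)(3.85)(1.77) = 301.2 kg·m²/s.
L_i = 0 + 301.2 = 301.2 kg·m²/s.
After sticking, I_f = I_p + m R² = 275.7 + (44.2)(1.77)² = 414.2 kg·m².
ω_f = L_i / I_f = 301.2 / 414.2 = 0.7272 rad/s.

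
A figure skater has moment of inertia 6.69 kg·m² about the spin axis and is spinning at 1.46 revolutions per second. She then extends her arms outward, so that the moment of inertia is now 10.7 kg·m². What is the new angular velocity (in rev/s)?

ω₂ ≈ 0.913 rev/s

With no external torque about the axis, L is conserved: I₁ω₁ = I₂ω₂.
ω₂ = I₁ω₁ / I₂ = (6.690)(1.46 rev/s) / (10.70) = 0.9128 rev/s.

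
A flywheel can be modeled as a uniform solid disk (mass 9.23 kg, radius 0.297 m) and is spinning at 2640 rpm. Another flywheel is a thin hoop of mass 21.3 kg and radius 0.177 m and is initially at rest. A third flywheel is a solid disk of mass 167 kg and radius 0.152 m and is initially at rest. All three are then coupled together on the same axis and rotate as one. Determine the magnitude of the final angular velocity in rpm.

|ω_f| ≈ 358 rpm

The coupling torques are internal; angular momentum about the shared axis is conserved.
Moments of inertia: I_A = ½(9.23)(0.297)² = 0.4071 kg·m²; I_B = (21.3)(0.177)² = 0.6673 kg·m²; I_C = ½(167)(0.152)² = 1.929 kg·m².
Taking A's sense as positive: L = (0.4071)(2640) = 1075 kg·m²·rpm.
Combined I = 0.4071 + 0.6673 + 1.929 = 3.004 kg·m².
ω_f = L / I = 1075 / 3.004 = 357.8 rpm.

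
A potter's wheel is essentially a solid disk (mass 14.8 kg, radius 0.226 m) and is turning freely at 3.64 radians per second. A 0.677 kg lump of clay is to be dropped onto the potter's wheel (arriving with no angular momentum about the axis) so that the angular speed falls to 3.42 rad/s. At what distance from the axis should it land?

The added mass arrives with no angular momentum about the axis, and any external torque about the axis is negligible, so the system's angular momentum is conserved.
I_p = ½(14.8)(0.226)² = 0.3780 kg·m².
I_p ω_i = (I_p + m r²) ω_f ⇒ m r² = I_p(ω_i/ω_f − 1) = 0.3780(3.64/3.42 − 1) = 0.02431 kg·m².
r = √(0.02431/0.677) = 0.1895 m.

r ≈ 0.190 m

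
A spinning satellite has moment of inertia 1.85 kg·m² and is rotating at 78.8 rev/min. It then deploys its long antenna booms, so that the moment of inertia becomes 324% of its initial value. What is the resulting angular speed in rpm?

Angular momentum about the spin axis is conserved since the torque about it is zero.
I₂ = 3.24 × 1.85 = 5.994 kg·m².
ω₂ = I₁ω₁ / I₂ = (1.850)(78.8 rpm) / (5.994) = 24.32 rpm.

ω₂ ≈ 24.3 rpm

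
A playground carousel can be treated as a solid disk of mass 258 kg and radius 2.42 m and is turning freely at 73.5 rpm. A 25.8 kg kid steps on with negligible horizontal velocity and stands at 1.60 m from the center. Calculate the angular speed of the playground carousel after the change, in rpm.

The added mass arrives with no angular momentum about the center, and any external torque about the center is negligible, so the system's angular momentum is conserved.
I_p = ½(258)(2.42)² = 755.5 kg·m².
Added inertia Σmr² = (25.8)(1.60)² = 66.05 kg·m²; I_f = 755.5 + 66.05 = 821.5 kg·m².
ω_f = I_p ω_i / I_f = (755.5)(73.5) / 821.5 = 67.59 rpm.

ω_f ≈ 67.6 rpm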